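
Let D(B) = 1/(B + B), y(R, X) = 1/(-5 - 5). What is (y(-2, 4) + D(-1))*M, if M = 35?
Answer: -21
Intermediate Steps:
y(R, X) = -⅒ (y(R, X) = 1/(-10) = -⅒)
D(B) = 1/(2*B)
(y(-2, 4) + D(-1))*M = (-⅒ + (½)/(-1))*35 = (-⅒ + (½)*(-1))*35 = (-⅒ - ½)*35 = -⅗*35 = -21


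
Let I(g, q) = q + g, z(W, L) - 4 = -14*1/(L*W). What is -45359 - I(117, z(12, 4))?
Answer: -1091513/24 ≈ -45480.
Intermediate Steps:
z(W, L) = 4 - 14/(L*W) (z(W, L) = 4 - 14*1/(L*W) = 4 - 14/(L*W))
I(g, q) = g + q
-45359 - I(117, z(12, 4)) = -45359 - (117 + (4 - 14/(4*12))) = -45359 - (117 + (4 - 14*1/4*1/12)) = -45359 - (117 + (4 - 7/24)) = -45359 - (117 + 89/24) = -45359 - 1*2897/24 = -45359 - 2897/24 = -1091513/24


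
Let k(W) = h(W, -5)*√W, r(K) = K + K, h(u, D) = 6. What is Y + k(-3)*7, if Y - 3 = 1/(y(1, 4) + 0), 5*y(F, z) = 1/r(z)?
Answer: 43 + 42*I*√3 ≈ 43.0 + 72.746*I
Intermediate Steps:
r(K) = 2*K
k(W) = 6*√W
y(F, z) = 1/(10*z) (y(F, z) = 1/(5*((2*z))) = (1/(2*z))/5 = 1/(10*z))
Y = 43 (Y = 3 + 1/((⅒)/4 + 0) = 3 + 1/((⅒)*(¼) + 0) = 3 + 1/(1/40 + 0) = 3 + 1/(1/40) = 3 + 40 = 43)
Y + k(-3)*7 = 43 + (6*√(-3))*7 = 43 + (6*(I*√3))*7 = 43 + (6*I*√3)*7 = 43 + 42*I*√3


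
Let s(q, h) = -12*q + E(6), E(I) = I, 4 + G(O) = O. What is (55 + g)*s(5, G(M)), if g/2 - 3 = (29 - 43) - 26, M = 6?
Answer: 1026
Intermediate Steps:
G(O) = -4 + O
g = -74 (g = 6 + 2*((29 - 43) - 26) = 6 + 2*(-14 - 26) = 6 + 2*(-40) = 6 - 80 = -74)
s(q, h) = 6 - 12*q (s(q, h) = -12*q + 6 = 6 - 12*q)
(55 + g)*s(5, G(M)) = (55 - 74)*(6 - 12*5) = -19*(6 - 60) = -19*(-54) = 1026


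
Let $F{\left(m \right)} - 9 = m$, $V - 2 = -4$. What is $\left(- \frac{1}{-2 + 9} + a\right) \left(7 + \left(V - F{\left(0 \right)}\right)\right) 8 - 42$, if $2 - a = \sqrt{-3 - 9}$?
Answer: $- \frac{710}{7} + 64 i \sqrt{3} \approx -101.43 + 110.85 i$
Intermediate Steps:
$V = -2$ ($V = 2 - 4 = -2$)
$F{\left(m \right)} = 9 + m$
$a = 2 - 2 i \sqrt{3}$ ($a = 2 - \sqrt{-3 - 9} = 2 - \sqrt{-12} = 2 - 2 i \sqrt{3} \approx 2.0 - 3.4641 i$)
$\left(- \frac{1}{-2 + 9} + a\right) \left(7 + \left(V - F{\left(0 \right)}\right)\right) 8 - 42 = \left(- \frac{1}{-2 + 9} + \left(2 - 2 i \sqrt{3}\right)\right) \left(7 - 11\right) 8 - 42 = \left(- \frac{1}{7} + \left(2 - 2 i \sqrt{3}\right)\right) \left(7 - 11\right) 8 - 42 = \left(\frac{13}{7} - 2 i \sqrt{3}\right) \left(-4\right) 8 - 42 = \left(- \frac{52}{7} + 8 i \sqrt{3}\right) 8 - 42 = \left(- \frac{416}{7} + 64 i \sqrt{3}\right) - 42 = - \frac{710}{7} + 64 i \sqrt{3}$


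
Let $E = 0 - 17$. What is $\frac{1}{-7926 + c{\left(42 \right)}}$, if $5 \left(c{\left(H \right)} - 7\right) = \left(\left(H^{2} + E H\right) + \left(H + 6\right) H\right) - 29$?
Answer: $- \frac{5}{36558} \approx -0.00013677$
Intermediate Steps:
$E = -17$ ($E = 0 - 17 = -17$)
$c{\left(H \right)} = \frac{6}{5} - \frac{17 H}{5} + \frac{H^{2}}{5} + \frac{H \left(6 + H\right)}{5}$ ($c{\left(H \right)} = 7 + \frac{\left(\left(H^{2} - 17 H\right) + \left(H + 6\right) H\right) - 29}{5} = 7 + \frac{\left(\left(H^{2} - 17 H\right) + \left(6 + H\right) H\right) - 29}{5} = 7 + \frac{\left(\left(H^{2} - 17 H\right) + H \left(6 + H\right)\right) - 29}{5} = 7 + \frac{\left(H^{2} - 17 H + H \left(6 + H\right)\right) - 29}{5} = 7 + \frac{-29 + H^{2} - 17 H + H \left(6 + H\right)}{5} = 7 + \left(- \frac{29}{5} - \frac{17 H}{5} + \frac{H^{2}}{5} + \frac{H \left(6 + H\right)}{5}\right) = \frac{6}{5} - \frac{17 H}{5} + \frac{H^{2}}{5} + \frac{H \left(6 + H\right)}{5}$)
$\frac{1}{-7926 + c{\left(42 \right)}} = \frac{1}{-7926 + \left(\frac{6}{5} - \frac{462}{5} + \frac{2 \cdot 42^{2}}{5}\right)} = \frac{1}{-7926 + \left(\frac{6}{5} - \frac{462}{5} + \frac{2}{5} \cdot 1764\right)} = \frac{1}{-7926 + \left(\frac{6}{5} - \frac{462}{5} + \frac{3528}{5}\right)} = \frac{1}{-7926 + \frac{3072}{5}} = \frac{1}{- \frac{36558}{5}} = - \frac{5}{36558}$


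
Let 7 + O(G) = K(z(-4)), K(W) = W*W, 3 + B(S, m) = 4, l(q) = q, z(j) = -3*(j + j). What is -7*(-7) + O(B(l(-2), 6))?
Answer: 618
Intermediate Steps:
z(j) = -6*j
B(S, m) = 1 (B(S, m) = -3 + 4 = 1)
K(W) = W**2
O(G) = 569 (O(G) = -7 + (-6*(-4))**2 = -7 + 24**2 = -7 + 576 = 569)
-7*(-7) + O(B(l(-2), 6)) = -7*(-7) + 569 = 49 + 569 = 618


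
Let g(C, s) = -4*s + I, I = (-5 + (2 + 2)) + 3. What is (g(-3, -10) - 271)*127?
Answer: -29083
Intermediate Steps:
I = 2 (I = (-5 + 4) + 3 = -1 + 3 = 2)
g(C, s) = 2 - 4*s (g(C, s) = -4*s + 2 = 2 - 4*s)
(g(-3, -10) - 271)*127 = ((2 - 4*(-10)) - 271)*127 = ((2 + 40) - 271)*127 = (42 - 271)*127 = -229*127 = -29083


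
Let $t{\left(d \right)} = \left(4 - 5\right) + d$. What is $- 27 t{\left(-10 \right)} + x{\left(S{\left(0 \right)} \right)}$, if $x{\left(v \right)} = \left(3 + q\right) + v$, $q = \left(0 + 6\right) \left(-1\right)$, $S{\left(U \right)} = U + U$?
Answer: $294$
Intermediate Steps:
$S{\left(U \right)} = 2 U$
$q = -6$ ($q = 6 \left(-1\right) = -6$)
$t{\left(d \right)} = -1 + d$
$x{\left(v \right)} = -3 + v$ ($x{\left(v \right)} = \left(3 - 6\right) + v = -3 + v$)
$- 27 t{\left(-10 \right)} + x{\left(S{\left(0 \right)} \right)} = - 27 \left(-1 - 10\right) + \left(-3 + 2 \cdot 0\right) = \left(-27\right) \left(-11\right) + \left(-3 + 0\right) = 297 - 3 = 294$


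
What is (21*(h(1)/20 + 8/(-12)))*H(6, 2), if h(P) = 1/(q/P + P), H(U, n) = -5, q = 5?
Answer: 553/8 ≈ 69.125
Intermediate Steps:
h(P) = 1/(P + 5/P) (h(P) = 1/(5/P + P) = 1/(P + 5/P))
(21*(h(1)/20 + 8/(-12)))*H(6, 2) = (21*((1/(5 + 1**2))/20 + 8/(-12)))*(-5) = (21*((1/(5 + 1))*(1/20) + 8*(-1/12)))*(-5) = (21*((1/6)*(1/20) - 2/3))*(-5) = (21*(1/120 - 2/3))*(-5) = (21*(-79/120))*(-5) = -553/40*(-5) = 553/8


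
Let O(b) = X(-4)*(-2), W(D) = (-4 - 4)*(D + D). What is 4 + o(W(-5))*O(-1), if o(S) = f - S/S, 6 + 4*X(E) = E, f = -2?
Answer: -11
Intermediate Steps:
X(E) = -3/2 + E/4
W(D) = -16*D
O(b) = 5 (O(b) = (-3/2 + (1/4)*(-4))*(-2) = (-3/2 - 1)*(-2) = -5/2*(-2) = 5)
o(S) = -3 (o(S) = -2 - S/S = -2 - 1*1 = -2 - 1 = -3)
4 + o(W(-5))*O(-1) = 4 - 3*5 = 4 - 15 = -11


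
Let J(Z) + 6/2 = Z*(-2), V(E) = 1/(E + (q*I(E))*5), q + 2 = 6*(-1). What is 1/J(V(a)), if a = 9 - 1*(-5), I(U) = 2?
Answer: -33/98 ≈ -0.33673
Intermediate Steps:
q = -8 (q = -2 + 6*(-1) = -2 - 6 = -8)
a = 14 (a = 9 + 5 = 14)
V(E) = 1/(-80 + E) (V(E) = 1/(E - 8*2*5) = 1/(E - 16*5) = 1/(E - 80) = 1/(-80 + E))
J(Z) = -3 - 2*Z (J(Z) = -3 + Z*(-2) = -3 - 2*Z)
1/J(V(a)) = 1/(-3 - 2/(-80 + 14)) = 1/(-3 - 2/(-66)) = 1/(-3 - 2*(-1/66)) = 1/(-3 + 1/33) = 1/(-98/33) = -33/98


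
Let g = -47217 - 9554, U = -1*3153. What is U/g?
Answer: 3153/56771 ≈ 0.055539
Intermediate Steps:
U = -3153
g = -56771
U/g = -3153/(-56771) = -3153*(-1/56771) = 3153/56771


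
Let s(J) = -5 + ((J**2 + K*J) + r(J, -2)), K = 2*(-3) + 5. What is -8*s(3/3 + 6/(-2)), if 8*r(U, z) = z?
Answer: -6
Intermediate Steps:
K = -1 (K = -6 + 5 = -1)
r(U, z) = z/8
s(J) = -21/4 + J**2 - J (s(J) = -5 + ((J**2 - J) + (1/8)*(-2)) = -5 + ((J**2 - J) - 1/4) = -5 + (-1/4 + J**2 - J) = -21/4 + J**2 - J)
-8*s(3/3 + 6/(-2)) = -8*(-21/4 + (3/3 + 6/(-2))**2 - (3/3 + 6/(-2))) = -8*(-21/4 + (3*(1/3) + 6*(-1/2))**2 - (3*(1/3) + 6*(-1/2))) = -8*(-21/4 + (1 - 3)**2 - (1 - 3)) = -8*(-21/4 + (-2)**2 - 1*(-2)) = -8*(-21/4 + 4 + 2) = -8*3/4 = -6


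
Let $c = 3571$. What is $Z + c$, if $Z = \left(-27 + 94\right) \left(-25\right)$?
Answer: $1896$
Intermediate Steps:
$Z = -1675$ ($Z = 67 \left(-25\right) = -1675$)
$Z + c = -1675 + 3571 = 1896$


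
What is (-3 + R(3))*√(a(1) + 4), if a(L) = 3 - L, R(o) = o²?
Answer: 6*√6 ≈ 14.697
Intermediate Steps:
(-3 + R(3))*√(a(1) + 4) = (-3 + 3²)*√((3 - 1*1) + 4) = (-3 + 9)*√((3 - 1) + 4) = 6*√(2 + 4) = 6*√6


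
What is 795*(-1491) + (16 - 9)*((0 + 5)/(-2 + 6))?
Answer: -4741345/4 ≈ -1.1853e+6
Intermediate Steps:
795*(-1491) + (16 - 9)*((0 + 5)/(-2 + 6)) = -1185345 + 7*(5/4) = -1185345 + 35/4 = -4741345/4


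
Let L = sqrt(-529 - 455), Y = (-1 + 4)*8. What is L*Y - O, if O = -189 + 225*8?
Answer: -1611 + 48*I*sqrt(246) ≈ -1611.0 + 752.85*I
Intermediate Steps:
Y = 24 (Y = 3*8 = 24)
L = 2*I*sqrt(246) (L = sqrt(-984) = 2*I*sqrt(246) ≈ 31.369*I)
O = 1611 (O = -189 + 1800 = 1611)
L*Y - O = (2*I*sqrt(246))*24 - 1*1611 = 48*I*sqrt(246) - 1611 = -1611 + 48*I*sqrt(246)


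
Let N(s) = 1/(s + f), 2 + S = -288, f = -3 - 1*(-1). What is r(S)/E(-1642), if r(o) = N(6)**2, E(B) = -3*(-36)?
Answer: 1/1728 ≈ 0.00057870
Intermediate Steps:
f = -2 (f = -3 + 1 = -2)
E(B) = 108
S = -290 (S = -2 - 288 = -290)
N(s) = 1/(-2 + s) (N(s) = 1/(s - 2) = 1/(-2 + s))
r(o) = 1/16 (r(o) = (1/(-2 + 6))**2 = (1/4)**2 = 1/16)
r(S)/E(-1642) = (1/16)/108 = (1/16)*(1/108) = 1/1728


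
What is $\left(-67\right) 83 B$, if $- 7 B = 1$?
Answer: $\frac{5561}{7} \approx 794.43$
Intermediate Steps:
$B = - \frac{1}{7}$ ($B = \left(- \frac{1}{7}\right) 1 = - \frac{1}{7} \approx -0.14286$)
$\left(-67\right) 83 B = \left(-67\right) 83 \left(- \frac{1}{7}\right) = \left(-5561\right) \left(- \frac{1}{7}\right) = \frac{5561}{7}$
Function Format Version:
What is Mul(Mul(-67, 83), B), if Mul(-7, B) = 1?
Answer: Rational(5561, 7) ≈ 794.43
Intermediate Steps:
B = Rational(-1, 7) (B = Mul(Rational(-1, 7), 1) = Rational(-1, 7) ≈ -0.14286)
Mul(Mul(-67, 83), B) = Mul(Mul(-67, 83), Rational(-1, 7)) = Mul(-5561, Rational(-1, 7)) = Rational(5561, 7)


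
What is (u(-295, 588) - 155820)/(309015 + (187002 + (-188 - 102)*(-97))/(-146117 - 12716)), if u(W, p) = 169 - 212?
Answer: -24756187879/49081564363 ≈ -0.50439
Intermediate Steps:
u(W, p) = -43
(u(-295, 588) - 155820)/(309015 + (187002 + (-188 - 102)*(-97))/(-146117 - 12716)) = (-43 - 155820)/(309015 + (187002 + (-188 - 102)*(-97))/(-146117 - 12716)) = -155863/(309015 + (187002 - 290*(-97))/(-158833)) = -155863/(309015 + (187002 + 28130)*(-1/158833)) = -155863/(309015 + 215132*(-1/158833)) = -155863/(309015 - 215132/158833) = -155863/49081564363/158833 = -155863*158833/49081564363 = -24756187879/49081564363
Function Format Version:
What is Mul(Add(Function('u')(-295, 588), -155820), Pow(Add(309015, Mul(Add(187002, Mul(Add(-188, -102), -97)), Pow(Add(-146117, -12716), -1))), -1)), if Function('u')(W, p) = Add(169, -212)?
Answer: Rational(-24756187879, 49081564363) ≈ -0.50439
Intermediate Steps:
Function('u')(W, p) = -43
Mul(Add(Function('u')(-295, 588), -155820), Pow(Add(309015, Mul(Add(187002, Mul(Add(-188, -102), -97)), Pow(Add(-146117, -12716), -1))), -1)) = Mul(Add(-43, -155820), Pow(Add(309015, Mul(Add(187002, Mul(Add(-188, -102), -97)), Pow(Add(-146117, -12716), -1))), -1)) = Mul(-155863, Pow(Add(309015, Mul(Add(187002, Mul(-290, -97)), Pow(-158833, -1))), -1)) = Mul(-155863, Pow(Add(309015, Mul(Add(187002, 28130), Rational(-1, 158833))), -1)) = Mul(-155863, Pow(Add(309015, Mul(215132, Rational(-1, 158833))), -1)) = Mul(-155863, Pow(Add(309015, Rational(-215132, 158833)), -1)) = Mul(-155863, Pow(Rational(49081564363, 158833), -1)) = Mul(-155863, Rational(158833, 49081564363)) = Rational(-24756187879, 49081564363)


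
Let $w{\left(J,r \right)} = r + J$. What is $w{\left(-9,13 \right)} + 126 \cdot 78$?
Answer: $9832$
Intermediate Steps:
$w{\left(J,r \right)} = J + r$
$w{\left(-9,13 \right)} + 126 \cdot 78 = \left(-9 + 13\right) + 126 \cdot 78 = 4 + 9828 = 9832$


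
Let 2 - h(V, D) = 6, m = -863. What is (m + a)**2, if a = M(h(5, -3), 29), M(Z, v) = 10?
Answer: 727609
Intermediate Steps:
h(V, D) = -4 (h(V, D) = 2 - 1*6 = 2 - 6 = -4)
a = 10
(m + a)**2 = (-863 + 10)**2 = (-853)**2 = 727609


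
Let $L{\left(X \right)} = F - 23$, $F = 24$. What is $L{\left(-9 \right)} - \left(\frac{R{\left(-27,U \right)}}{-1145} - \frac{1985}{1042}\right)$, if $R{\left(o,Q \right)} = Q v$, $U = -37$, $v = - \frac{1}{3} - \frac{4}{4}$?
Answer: $\frac{10551961}{3579270} \approx 2.9481$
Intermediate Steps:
$v = - \frac{4}{3}$ ($v = \left(-1\right) \frac{1}{3} - 1 = - \frac{1}{3} - 1 = - \frac{4}{3} \approx -1.3333$)
$R{\left(o,Q \right)} = - \frac{4 Q}{3}$ ($R{\left(o,Q \right)} = Q \left(- \frac{4}{3}\right) = - \frac{4 Q}{3}$)
$L{\left(X \right)} = 1$ ($L{\left(X \right)} = 24 - 23 = 1$)
$L{\left(-9 \right)} - \left(\frac{R{\left(-27,U \right)}}{-1145} - \frac{1985}{1042}\right) = 1 - \left(\frac{\left(- \frac{4}{3}\right) \left(-37\right)}{-1145} - \frac{1985}{1042}\right) = 1 - \left(\frac{148}{3} \left(- \frac{1}{1145}\right) - \frac{1985}{1042}\right) = 1 - \left(- \frac{148}{3435} - \frac{1985}{1042}\right) = 1 - - \frac{6972691}{3579270} = 1 + \frac{6972691}{3579270} = \frac{10551961}{3579270}$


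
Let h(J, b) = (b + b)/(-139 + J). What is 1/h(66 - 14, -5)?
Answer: 87/10 ≈ 8.7000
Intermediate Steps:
h(J, b) = 2*b/(-139 + J) (h(J, b) = (2*b)/(-139 + J) = 2*b/(-139 + J))
1/h(66 - 14, -5) = 1/(2*(-5)/(-139 + (66 - 14))) = 1/(2*(-5)/(-139 + 52)) = 1/(2*(-5)/(-87)) = 1/(2*(-5)*(-1/87)) = 1/(10/87) = 87/10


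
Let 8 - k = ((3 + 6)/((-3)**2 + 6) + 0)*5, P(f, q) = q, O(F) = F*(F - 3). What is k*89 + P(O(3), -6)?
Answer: 439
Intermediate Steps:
O(F) = F*(-3 + F)
k = 5 (k = 8 - ((3 + 6)/((-3)**2 + 6) + 0)*5 = 8 - (9/(9 + 6) + 0)*5 = 8 - (9/15 + 0)*5 = 8 - (9*(1/15) + 0)*5 = 8 - (3/5 + 0)*5 = 8 - 3*5/5 = 8 - 1*3 = 8 - 3 = 5)
k*89 + P(O(3), -6) = 5*89 - 6 = 445 - 6 = 439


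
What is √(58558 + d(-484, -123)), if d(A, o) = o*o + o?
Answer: 2*√18391 ≈ 271.23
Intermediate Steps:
d(A, o) = o + o² (d(A, o) = o² + o = o + o²)
√(58558 + d(-484, -123)) = √(58558 - 123*(1 - 123)) = √(58558 - 123*(-122)) = √(58558 + 15006) = √73564 = 2*√18391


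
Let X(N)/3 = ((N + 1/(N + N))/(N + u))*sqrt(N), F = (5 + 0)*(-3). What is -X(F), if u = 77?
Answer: 451*I*sqrt(15)/620 ≈ 2.8173*I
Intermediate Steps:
F = -15 (F = 5*(-3) = -15)
X(N) = 3*sqrt(N)*(N + 1/(2*N))/(77 + N) (X(N) = 3*(((N + 1/(N + N))/(N + 77))*sqrt(N)) = 3*(((N + 1/(2*N))/(77 + N))*sqrt(N)) = 3*(sqrt(N)*(N + 1/(2*N))/(77 + N)) = 3*sqrt(N)*(N + 1/(2*N))/(77 + N))
-X(F) = -3*(1 + 2*(-15)**2)/(2*sqrt(-15)*(77 - 15)) = -3*(-I*sqrt(15)/15)*(1 + 2*225)/(2*62) = -3*(-I*sqrt(15)/15)*(1 + 450)/(2*62) = -3*(-I*sqrt(15)/15)*451/(2*62) = -(-451)*I*sqrt(15)/620 = 451*I*sqrt(15)/620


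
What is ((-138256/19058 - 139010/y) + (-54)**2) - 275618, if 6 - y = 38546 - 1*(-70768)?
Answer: -142025762732699/520797966 ≈ -2.7271e+5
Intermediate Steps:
y = -109308 (y = 6 - (38546 - 1*(-70768)) = 6 - (38546 + 70768) = 6 - 1*109314 = 6 - 109314 = -109308)
((-138256/19058 - 139010/y) + (-54)**2) - 275618 = ((-138256/19058 - 139010/(-109308)) + (-54)**2) - 275618 = ((-138256*1/19058 - 139010*(-1/109308)) + 2916) - 275618 = ((-69128/9529 + 69505/54654) + 2916) - 275618 = (-3115808567/520797966 + 2916) - 275618 = 1515531060289/520797966 - 275618 = -142025762732699/520797966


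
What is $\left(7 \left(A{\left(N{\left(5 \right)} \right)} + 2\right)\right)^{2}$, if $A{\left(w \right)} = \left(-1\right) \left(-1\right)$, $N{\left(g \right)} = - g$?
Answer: $441$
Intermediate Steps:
$A{\left(w \right)} = 1$
$\left(7 \left(A{\left(N{\left(5 \right)} \right)} + 2\right)\right)^{2} = \left(7 \left(1 + 2\right)\right)^{2} = \left(7 \cdot 3\right)^{2} = 21^{2} = 441$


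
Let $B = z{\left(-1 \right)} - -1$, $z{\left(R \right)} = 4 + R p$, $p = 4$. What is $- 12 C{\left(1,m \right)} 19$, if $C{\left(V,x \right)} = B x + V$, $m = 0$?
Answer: $-228$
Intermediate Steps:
$z{\left(R \right)} = 4 + 4 R$ ($z{\left(R \right)} = 4 + R 4 = 4 + 4 R$)
$B = 1$ ($B = \left(4 + 4 \left(-1\right)\right) - -1 = \left(4 - 4\right) + 1 = 0 + 1 = 1$)
$C{\left(V,x \right)} = V + x$ ($C{\left(V,x \right)} = 1 x + V = x + V = V + x$)
$- 12 C{\left(1,m \right)} 19 = - 12 \left(1 + 0\right) 19 = \left(-12\right) 1 \cdot 19 = \left(-12\right) 19 = -228$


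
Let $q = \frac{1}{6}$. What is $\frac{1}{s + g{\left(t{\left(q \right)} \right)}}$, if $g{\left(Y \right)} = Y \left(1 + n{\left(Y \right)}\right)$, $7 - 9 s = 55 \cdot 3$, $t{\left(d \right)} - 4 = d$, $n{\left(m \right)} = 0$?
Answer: $- \frac{18}{241} \approx -0.074689$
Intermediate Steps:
$q = \frac{1}{6} \approx 0.16667$
$t{\left(d \right)} = 4 + d$
$s = - \frac{158}{9}$ ($s = \frac{7}{9} - \frac{55 \cdot 3}{9} = \frac{7}{9} - \frac{55}{3} = - \frac{158}{9} \approx -17.556$)
$g{\left(Y \right)} = Y$ ($g{\left(Y \right)} = Y \left(1 + 0\right) = Y 1 = Y$)
$\frac{1}{s + g{\left(t{\left(q \right)} \right)}} = \frac{1}{- \frac{158}{9} + \left(4 + \frac{1}{6}\right)} = \frac{1}{- \frac{158}{9} + \frac{25}{6}} = \frac{1}{- \frac{241}{18}} = - \frac{18}{241}$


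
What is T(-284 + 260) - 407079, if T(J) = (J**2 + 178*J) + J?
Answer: -410799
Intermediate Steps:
T(J) = J**2 + 179*J
T(-284 + 260) - 407079 = (-284 + 260)*(179 + (-284 + 260)) - 407079 = -24*(179 - 24) - 407079 = -24*155 - 407079 = -3720 - 407079 = -410799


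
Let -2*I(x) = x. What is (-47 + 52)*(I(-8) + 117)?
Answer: 605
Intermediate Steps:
I(x) = -x/2
(-47 + 52)*(I(-8) + 117) = (-47 + 52)*(-½*(-8) + 117) = 5*(4 + 117) = 5*121 = 605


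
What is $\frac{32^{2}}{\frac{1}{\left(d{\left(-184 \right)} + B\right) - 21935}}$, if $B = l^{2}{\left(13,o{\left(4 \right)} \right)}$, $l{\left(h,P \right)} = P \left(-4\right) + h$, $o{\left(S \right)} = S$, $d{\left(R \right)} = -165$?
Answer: $-22621184$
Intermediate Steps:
$l{\left(h,P \right)} = h - 4 P$ ($l{\left(h,P \right)} = - 4 P + h = h - 4 P$)
$B = 9$ ($B = \left(13 - 16\right)^{2} = \left(-3\right)^{2} = 9$)
$\frac{32^{2}}{\frac{1}{\left(d{\left(-184 \right)} + B\right) - 21935}} = \frac{32^{2}}{\frac{1}{\left(-165 + 9\right) - 21935}} = \frac{1024}{\frac{1}{-156 - 21935}} = \frac{1024}{\frac{1}{-22091}} = \frac{1024}{- \frac{1}{22091}} = 1024 \left(-22091\right) = -22621184$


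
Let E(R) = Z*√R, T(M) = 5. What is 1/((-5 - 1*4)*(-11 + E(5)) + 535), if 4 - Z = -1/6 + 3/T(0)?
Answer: 12680/7936079 + 642*√5/7936079 ≈ 0.0017787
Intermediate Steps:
Z = 107/30 (Z = 4 - (-1/6 + 3/5) = 4 - (-1*⅙ + 3*(⅕)) = 4 - (-⅙ + ⅗) = 4 - 1*13/30 = 4 - 13/30 = 107/30 ≈ 3.5667)
E(R) = 107*√R/30
1/((-5 - 1*4)*(-11 + E(5)) + 535) = 1/((-5 - 1*4)*(-11 + 107*√5/30) + 535) = 1/((-5 - 4)*(-11 + 107*√5/30) + 535) = 1/(-9*(-11 + 107*√5/30) + 535) = 1/((99 - 321*√5/10) + 535) = 1/(634 - 321*√5/10)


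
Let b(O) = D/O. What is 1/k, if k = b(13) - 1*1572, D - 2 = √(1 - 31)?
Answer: -132821/208774193 - 13*I*√30/417548386 ≈ -0.00063619 - 1.7053e-7*I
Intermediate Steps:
D = 2 + I*√30 (D = 2 + √(1 - 31) = 2 + √(-30) = 2 + I*√30 ≈ 2.0 + 5.4772*I)
b(O) = (2 + I*√30)/O
k = -20434/13 + I*√30/13 (k = (2 + I*√30)/13 - 1*1572 = (2 + I*√30)/13 - 1572 = (2/13 + I*√30/13) - 1572 = -20434/13 + I*√30/13 ≈ -1571.8 + 0.42133*I)
1/k = 1/(-20434/13 + I*√30/13)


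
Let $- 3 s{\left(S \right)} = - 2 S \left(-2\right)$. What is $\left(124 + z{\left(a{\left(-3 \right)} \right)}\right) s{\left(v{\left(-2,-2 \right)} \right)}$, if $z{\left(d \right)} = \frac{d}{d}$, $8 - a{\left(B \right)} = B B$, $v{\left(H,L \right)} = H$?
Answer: $\frac{1000}{3} \approx 333.33$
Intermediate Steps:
$a{\left(B \right)} = 8 - B^{2}$ ($a{\left(B \right)} = 8 - B B = 8 - B^{2}$)
$s{\left(S \right)} = - \frac{4 S}{3}$ ($s{\left(S \right)} = - \frac{- 2 S \left(-2\right)}{3} = - \frac{4 S}{3}$)
$z{\left(d \right)} = 1$
$\left(124 + z{\left(a{\left(-3 \right)} \right)}\right) s{\left(v{\left(-2,-2 \right)} \right)} = \left(124 + 1\right) \left(\left(- \frac{4}{3}\right) \left(-2\right)\right) = 125 \cdot \frac{8}{3} = \frac{1000}{3}$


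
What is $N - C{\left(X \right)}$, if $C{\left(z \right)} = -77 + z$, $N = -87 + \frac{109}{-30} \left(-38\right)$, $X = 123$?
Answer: $\frac{76}{15} \approx 5.0667$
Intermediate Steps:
$N = \frac{766}{15}$ ($N = -87 + 109 \left(- \frac{1}{30}\right) \left(-38\right) = -87 - - \frac{2071}{15} = -87 + \frac{2071}{15} = \frac{766}{15} \approx 51.067$)
$N - C{\left(X \right)} = \frac{766}{15} - \left(-77 + 123\right) = \frac{766}{15} - 46 = \frac{76}{15}$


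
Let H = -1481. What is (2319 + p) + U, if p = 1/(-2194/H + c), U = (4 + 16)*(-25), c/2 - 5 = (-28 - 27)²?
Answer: 16329262707/8977054 ≈ 1819.0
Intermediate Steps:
c = 6060 (c = 10 + 2*(-28 - 27)² = 10 + 2*(-55)² = 10 + 2*3025 = 10 + 6050 = 6060)
U = -500 (U = 20*(-25) = -500)
p = 1481/8977054 (p = 1/(-2194/(-1481) + 6060) = 1/(-2194*(-1/1481) + 6060) = 1/(2194/1481 + 6060) = 1/(8977054/1481) = 1481/8977054 ≈ 0.00016498)
(2319 + p) + U = (2319 + 1481/8977054) - 500 = 20817789707/8977054 - 500 = 16329262707/8977054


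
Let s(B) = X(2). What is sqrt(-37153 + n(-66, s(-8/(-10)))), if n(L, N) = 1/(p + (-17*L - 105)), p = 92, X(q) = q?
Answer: 2*I*sqrt(11423441921)/1109 ≈ 192.75*I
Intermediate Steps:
s(B) = 2
n(L, N) = 1/(-13 - 17*L) (n(L, N) = 1/(92 + (-17*L - 105)) = 1/(92 + (-105 - 17*L)) = 1/(-13 - 17*L))
sqrt(-37153 + n(-66, s(-8/(-10)))) = sqrt(-37153 - 1/(13 + 17*(-66))) = sqrt(-37153 - 1/(13 - 1122)) = sqrt(-37153 - 1/(-1109)) = sqrt(-37153 - 1*(-1/1109)) = sqrt(-37153 + 1/1109) = sqrt(-41202676/1109) = 2*I*sqrt(11423441921)/1109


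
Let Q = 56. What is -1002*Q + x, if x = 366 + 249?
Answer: -55497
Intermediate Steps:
x = 615
-1002*Q + x = -1002*56 + 615 = -56112 + 615 = -55497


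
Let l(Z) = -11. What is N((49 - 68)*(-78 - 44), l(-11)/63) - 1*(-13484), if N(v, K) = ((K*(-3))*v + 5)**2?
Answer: 661460053/441 ≈ 1.4999e+6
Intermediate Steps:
N(v, K) = (5 - 3*K*v)**2 (N(v, K) = ((-3*K)*v + 5)**2 = (-3*K*v + 5)**2 = (5 - 3*K*v)**2)
N((49 - 68)*(-78 - 44), l(-11)/63) - 1*(-13484) = (-5 + 3*(-11/63)*((49 - 68)*(-78 - 44)))**2 - 1*(-13484) = (-5 + 3*(-11*1/63)*(-19*(-122)))**2 + 13484 = (-5 + 3*(-11/63)*2318)**2 + 13484 = (-5 - 25498/21)**2 + 13484 = (-25603/21)**2 + 13484 = 655513609/441 + 13484 = 661460053/441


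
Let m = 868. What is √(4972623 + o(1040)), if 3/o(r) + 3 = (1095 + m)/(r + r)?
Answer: 3*√59804614247/329 ≈ 2229.9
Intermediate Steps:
o(r) = 3/(-3 + 1963/(2*r)) (o(r) = 3/(-3 + (1095 + 868)/(r + r)) = 3/(-3 + 1963/((2*r))) = 3/(-3 + 1963*(1/(2*r))) = 3/(-3 + 1963/(2*r)))
√(4972623 + o(1040)) = √(4972623 + 6*1040/(1963 - 6*1040)) = √(4972623 + 6*1040/(1963 - 6240)) = √(4972623 + 6*1040/(-4277)) = √(4972623 + 6*1040*(-1/4277)) = √(4972623 - 480/329) = √(1635992487/329) = 3*√59804614247/329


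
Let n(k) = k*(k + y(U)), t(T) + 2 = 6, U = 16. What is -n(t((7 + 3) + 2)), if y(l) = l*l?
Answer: -1040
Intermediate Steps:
t(T) = 4 (t(T) = -2 + 6 = 4)
y(l) = l**2
n(k) = k*(256 + k) (n(k) = k*(k + 16**2) = k*(k + 256) = k*(256 + k))
-n(t((7 + 3) + 2)) = -4*(256 + 4) = -4*260 = -1*1040 = -1040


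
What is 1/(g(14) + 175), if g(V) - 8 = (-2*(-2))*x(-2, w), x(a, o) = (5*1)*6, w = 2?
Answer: 1/303 ≈ 0.0033003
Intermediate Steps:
x(a, o) = 30 (x(a, o) = 5*6 = 30)
g(V) = 128 (g(V) = 8 - 2*(-2)*30 = 8 + 4*30 = 8 + 120 = 128)
1/(g(14) + 175) = 1/(128 + 175) = 1/303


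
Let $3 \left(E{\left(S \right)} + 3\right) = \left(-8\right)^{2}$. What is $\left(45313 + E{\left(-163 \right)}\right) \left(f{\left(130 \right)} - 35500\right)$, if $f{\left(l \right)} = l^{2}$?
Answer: $-843162800$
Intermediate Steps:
$E{\left(S \right)} = \frac{55}{3}$ ($E{\left(S \right)} = -3 + \frac{\left(-8\right)^{2}}{3} = -3 + \frac{1}{3} \cdot 64 = -3 + \frac{64}{3} = \frac{55}{3}$)
$\left(45313 + E{\left(-163 \right)}\right) \left(f{\left(130 \right)} - 35500\right) = \left(45313 + \frac{55}{3}\right) \left(130^{2} - 35500\right) = \frac{135994 \left(16900 - 35500\right)}{3} = \frac{135994}{3} \left(-18600\right) = -843162800$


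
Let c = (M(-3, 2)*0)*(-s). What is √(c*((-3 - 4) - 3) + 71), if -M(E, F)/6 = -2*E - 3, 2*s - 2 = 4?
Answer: √71 ≈ 8.4261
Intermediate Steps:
s = 3 (s = 1 + (½)*4 = 1 + 2 = 3)
M(E, F) = 18 + 12*E (M(E, F) = -6*(-2*E - 3) = -6*(-3 - 2*E) = 18 + 12*E)
c = 0 (c = ((18 + 12*(-3))*0)*(-1*3) = ((18 - 36)*0)*(-3) = -18*0*(-3) = 0*(-3) = 0)
√(c*((-3 - 4) - 3) + 71) = √(0*((-3 - 4) - 3) + 71) = √(0*(-7 - 3) + 71) = √(0*(-10) + 71) = √(0 + 71) = √71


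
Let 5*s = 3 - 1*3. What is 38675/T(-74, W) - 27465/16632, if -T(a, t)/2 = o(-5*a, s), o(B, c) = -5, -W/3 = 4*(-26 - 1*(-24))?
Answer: 21432265/5544 ≈ 3865.8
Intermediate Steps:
s = 0 (s = (3 - 1*3)/5 = (3 - 3)/5 = (⅕)*0 = 0)
W = 24 (W = -12*(-26 - 1*(-24)) = -12*(-26 + 24) = -12*(-2) = -3*(-8) = 24)
T(a, t) = 10 (T(a, t) = -2*(-5) = 10)
38675/T(-74, W) - 27465/16632 = 38675/10 - 27465/16632 = 38675*(⅒) - 27465*1/16632 = 7735/2 - 9155/5544 = 21432265/5544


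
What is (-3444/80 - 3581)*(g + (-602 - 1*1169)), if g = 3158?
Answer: -100531147/20 ≈ -5.0266e+6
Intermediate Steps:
(-3444/80 - 3581)*(g + (-602 - 1*1169)) = (-3444/80 - 3581)*(3158 + (-602 - 1*1169)) = (-3444*1/80 - 3581)*(3158 + (-602 - 1169)) = (-861/20 - 3581)*(3158 - 1771) = -72481/20*1387 = -100531147/20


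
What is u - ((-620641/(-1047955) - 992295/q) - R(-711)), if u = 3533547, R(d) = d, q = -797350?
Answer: 118079600588275397/33423476770 ≈ 3.5328e+6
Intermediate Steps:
u - ((-620641/(-1047955) - 992295/q) - R(-711)) = 3533547 - ((-620641/(-1047955) - 992295/(-797350)) - 1*(-711)) = 3533547 - ((-620641*(-1/1047955) - 992295*(-1/797350)) + 711) = 3533547 - ((620641/1047955 + 198459/159470) + 711) = 3533547 - (61389944323/33423476770 + 711) = 3533547 - 1*23825481927793/33423476770 = 3533547 - 23825481927793/33423476770 = 118079600588275397/33423476770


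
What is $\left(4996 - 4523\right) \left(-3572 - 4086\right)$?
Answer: $-3622234$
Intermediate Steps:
$\left(4996 - 4523\right) \left(-3572 - 4086\right) = 473 \left(-7658\right) = -3622234$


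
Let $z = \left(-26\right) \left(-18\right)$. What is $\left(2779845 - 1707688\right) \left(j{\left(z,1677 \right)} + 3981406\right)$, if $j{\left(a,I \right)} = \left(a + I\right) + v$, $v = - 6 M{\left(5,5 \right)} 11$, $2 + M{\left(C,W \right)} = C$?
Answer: $4270779802421$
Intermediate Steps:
$M{\left(C,W \right)} = -2 + C$
$z = 468$
$v = -198$ ($v = - 6 \left(-2 + 5\right) 11 = \left(-6\right) 3 \cdot 11 = \left(-18\right) 11 = -198$)
$j{\left(a,I \right)} = -198 + I + a$ ($j{\left(a,I \right)} = \left(a + I\right) - 198 = \left(I + a\right) - 198 = -198 + I + a$)
$\left(2779845 - 1707688\right) \left(j{\left(z,1677 \right)} + 3981406\right) = \left(2779845 - 1707688\right) \left(\left(-198 + 1677 + 468\right) + 3981406\right) = 1072157 \left(1947 + 3981406\right) = 1072157 \cdot 3983353 = 4270779802421$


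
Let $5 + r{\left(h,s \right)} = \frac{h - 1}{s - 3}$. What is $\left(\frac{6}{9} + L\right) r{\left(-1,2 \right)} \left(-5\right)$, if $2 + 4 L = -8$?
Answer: $- \frac{55}{2} \approx -27.5$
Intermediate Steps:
$L = - \frac{5}{2}$ ($L = - \frac{1}{2} + \frac{1}{4} \left(-8\right) = - \frac{1}{2} - 2 = - \frac{5}{2} \approx -2.5$)
$r{\left(h,s \right)} = -5 + \frac{-1 + h}{-3 + s}$ ($r{\left(h,s \right)} = -5 + \frac{h - 1}{s - 3} = -5 + \frac{-1 + h}{-3 + s}$)
$\left(\frac{6}{9} + L\right) r{\left(-1,2 \right)} \left(-5\right) = \left(\frac{6}{9} - \frac{5}{2}\right) \frac{14 - 1 - 10}{-3 + 2} \left(-5\right) = \left(6 \cdot \frac{1}{9} - \frac{5}{2}\right) \frac{14 - 1 - 10}{-1} \left(-5\right) = \left(\frac{2}{3} - \frac{5}{2}\right) \left(-1\right) 3 \left(-5\right) = - \frac{11 \left(\left(-3\right) \left(-5\right)\right)}{6} = \left(- \frac{11}{6}\right) 15 = - \frac{55}{2}$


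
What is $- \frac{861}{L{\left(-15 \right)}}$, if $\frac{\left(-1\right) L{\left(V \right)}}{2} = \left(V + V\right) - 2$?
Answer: $- \frac{861}{64} \approx -13.453$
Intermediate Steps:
$L{\left(V \right)} = 4 - 4 V$ ($L{\left(V \right)} = - 2 \left(\left(V + V\right) - 2\right) = - 2 \left(2 V - 2\right) = - 2 \left(-2 + 2 V\right) = 4 - 4 V$)
$- \frac{861}{L{\left(-15 \right)}} = - \frac{861}{4 - -60} = - \frac{861}{4 + 60} = - \frac{861}{64}$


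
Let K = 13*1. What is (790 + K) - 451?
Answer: 352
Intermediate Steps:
K = 13
(790 + K) - 451 = (790 + 13) - 451 = 803 - 451 = 352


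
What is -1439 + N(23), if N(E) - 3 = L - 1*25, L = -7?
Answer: -1468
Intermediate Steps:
N(E) = -29 (N(E) = 3 + (-7 - 1*25) = 3 + (-7 - 25) = 3 - 32 = -29)
-1439 + N(23) = -1439 - 29 = -1468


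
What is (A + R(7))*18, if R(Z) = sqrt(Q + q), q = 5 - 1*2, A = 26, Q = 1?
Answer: 504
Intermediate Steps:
q = 3 (q = 5 - 2 = 3)
R(Z) = 2 (R(Z) = sqrt(1 + 3) = sqrt(4) = 2)
(A + R(7))*18 = (26 + 2)*18 = 28*18 = 504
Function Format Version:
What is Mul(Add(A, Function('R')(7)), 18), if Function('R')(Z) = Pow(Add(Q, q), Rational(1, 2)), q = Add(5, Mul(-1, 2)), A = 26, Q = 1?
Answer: 504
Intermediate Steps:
q = 3 (q = Add(5, -2) = 3)
Function('R')(Z) = 2 (Function('R')(Z) = Pow(Add(1, 3), Rational(1, 2)) = Pow(4, Rational(1, 2)) = 2)
Mul(Add(A, Function('R')(7)), 18) = Mul(Add(26, 2), 18) = Mul(28, 18) = 504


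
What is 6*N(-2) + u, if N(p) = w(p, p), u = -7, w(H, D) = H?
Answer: -19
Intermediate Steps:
N(p) = p
6*N(-2) + u = 6*(-2) - 7 = -12 - 7 = -19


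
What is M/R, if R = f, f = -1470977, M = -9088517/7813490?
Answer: 9088517/11493464079730 ≈ 7.9076e-7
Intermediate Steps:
M = -9088517/7813490 (M = -9088517*1/7813490 = -9088517/7813490 ≈ -1.1632)
R = -1470977
M/R = -9088517/7813490/(-1470977) = -9088517/7813490*(-1/1470977) = 9088517/11493464079730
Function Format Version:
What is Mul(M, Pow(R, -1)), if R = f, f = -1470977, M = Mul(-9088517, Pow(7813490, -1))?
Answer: Rational(9088517, 11493464079730) ≈ 7.9076e-7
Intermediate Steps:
M = Rational(-9088517, 7813490) (M = Mul(-9088517, Rational(1, 7813490)) = Rational(-9088517, 7813490) ≈ -1.1632)
R = -1470977
Mul(M, Pow(R, -1)) = Mul(Rational(-9088517, 7813490), Pow(-1470977, -1)) = Mul(Rational(-9088517, 7813490), Rational(-1, 1470977)) = Rational(9088517, 11493464079730)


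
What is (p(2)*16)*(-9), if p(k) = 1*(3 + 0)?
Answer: -432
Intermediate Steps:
p(k) = 3 (p(k) = 1*3 = 3)
(p(2)*16)*(-9) = (3*16)*(-9) = 48*(-9) = -432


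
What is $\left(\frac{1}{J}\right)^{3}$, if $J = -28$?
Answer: $- \frac{1}{21952} \approx -4.5554 \cdot 10^{-5}$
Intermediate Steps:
$\left(\frac{1}{J}\right)^{3} = \left(\frac{1}{-28}\right)^{3} = \left(- \frac{1}{28}\right)^{3} = - \frac{1}{21952}$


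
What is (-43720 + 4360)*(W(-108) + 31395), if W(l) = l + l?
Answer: -1227205440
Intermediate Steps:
W(l) = 2*l
(-43720 + 4360)*(W(-108) + 31395) = (-43720 + 4360)*(2*(-108) + 31395) = -39360*(-216 + 31395) = -39360*31179 = -1227205440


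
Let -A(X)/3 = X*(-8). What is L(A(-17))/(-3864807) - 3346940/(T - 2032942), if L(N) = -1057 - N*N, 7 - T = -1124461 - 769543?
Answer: 12958551000631/536941501317 ≈ 24.134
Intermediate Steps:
A(X) = 24*X (A(X) = -3*X*(-8) = -(-24)*X = 24*X)
T = 1894011 (T = 7 - (-1124461 - 769543) = 7 - 1*(-1894004) = 7 + 1894004 = 1894011)
L(N) = -1057 - N²
L(A(-17))/(-3864807) - 3346940/(T - 2032942) = (-1057 - (24*(-17))²)/(-3864807) - 3346940/(1894011 - 2032942) = (-1057 - 1*(-408)²)*(-1/3864807) - 3346940/(-138931) = (-1057 - 1*166464)*(-1/3864807) - 3346940*(-1/138931) = (-1057 - 166464)*(-1/3864807) + 3346940/138931 = -167521*(-1/3864807) + 3346940/138931 = 167521/3864807 + 3346940/138931 = 12958551000631/536941501317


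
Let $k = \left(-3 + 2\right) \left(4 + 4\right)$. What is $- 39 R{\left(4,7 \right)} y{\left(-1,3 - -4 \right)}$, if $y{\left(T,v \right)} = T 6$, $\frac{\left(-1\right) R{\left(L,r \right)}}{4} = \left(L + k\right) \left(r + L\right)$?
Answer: $41184$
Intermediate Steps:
$k = -8$ ($k = \left(-1\right) 8 = -8$)
$R{\left(L,r \right)} = - 4 \left(-8 + L\right) \left(L + r\right)$ ($R{\left(L,r \right)} = - 4 \left(L - 8\right) \left(r + L\right) = - 4 \left(-8 + L\right) \left(L + r\right)$)
$y{\left(T,v \right)} = 6 T$
$- 39 R{\left(4,7 \right)} y{\left(-1,3 - -4 \right)} = - 39 \left(- 4 \cdot 4^{2} + 32 \cdot 4 + 32 \cdot 7 - 16 \cdot 7\right) 6 \left(-1\right) = - 39 \left(\left(-4\right) 16 + 128 + 224 - 112\right) \left(-6\right) = - 39 \left(-64 + 128 + 224 - 112\right) \left(-6\right) = \left(-39\right) 176 \left(-6\right) = \left(-6864\right) \left(-6\right) = 41184$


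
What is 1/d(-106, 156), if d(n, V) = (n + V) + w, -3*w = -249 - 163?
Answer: 3/562 ≈ 0.0053381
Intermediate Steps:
w = 412/3 (w = -(-249 - 163)/3 = -⅓*(-412) = 412/3 ≈ 137.33)
d(n, V) = 412/3 + V + n (d(n, V) = (n + V) + 412/3 = (V + n) + 412/3 = 412/3 + V + n)
1/d(-106, 156) = 1/(412/3 + 156 - 106) = 1/(562/3) = 3/562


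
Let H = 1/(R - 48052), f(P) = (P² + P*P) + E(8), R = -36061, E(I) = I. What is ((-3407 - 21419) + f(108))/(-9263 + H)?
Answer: 12532837/77913872 ≈ 0.16086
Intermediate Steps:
f(P) = 8 + 2*P² (f(P) = (P² + P*P) + 8 = (P² + P²) + 8 = 2*P² + 8 = 8 + 2*P²)
H = -1/84113 (H = 1/(-36061 - 48052) = 1/(-84113) = -1/84113 ≈ -1.1889e-5)
((-3407 - 21419) + f(108))/(-9263 + H) = ((-3407 - 21419) + (8 + 2*108²))/(-9263 - 1/84113) = (-24826 + (8 + 2*11664))/(-779138720/84113) = (-24826 + (8 + 23328))*(-84113/779138720) = (-24826 + 23336)*(-84113/779138720) = -1490*(-84113/779138720) = 12532837/77913872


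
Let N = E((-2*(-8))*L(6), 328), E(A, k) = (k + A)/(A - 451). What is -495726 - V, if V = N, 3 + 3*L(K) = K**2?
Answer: -136324146/275 ≈ -4.9572e+5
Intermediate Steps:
L(K) = -1 + K**2/3
E(A, k) = (A + k)/(-451 + A)
N = -504/275 (N = ((-2*(-8))*(-1 + (1/3)*6**2) + 328)/(-451 + (-2*(-8))*(-1 + (1/3)*6**2)) = (16*(-1 + (1/3)*36) + 328)/(-451 + 16*(-1 + (1/3)*36)) = (16*(-1 + 12) + 328)/(-451 + 16*(-1 + 12)) = (16*11 + 328)/(-451 + 16*11) = (176 + 328)/(-451 + 176) = 504/(-275) = -1/275*504 = -504/275 ≈ -1.8327)
V = -504/275 ≈ -1.8327
-495726 - V = -495726 - 1*(-504/275) = -495726 + 504/275 = -136324146/275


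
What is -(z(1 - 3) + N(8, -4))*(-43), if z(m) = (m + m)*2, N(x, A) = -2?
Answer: -430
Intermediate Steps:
z(m) = 4*m (z(m) = (2*m)*2 = 4*m)
-(z(1 - 3) + N(8, -4))*(-43) = -(4*(1 - 3) - 2)*(-43) = -(4*(-2) - 2)*(-43) = -(-8 - 2)*(-43) = -(-10)*(-43) = -1*430 = -430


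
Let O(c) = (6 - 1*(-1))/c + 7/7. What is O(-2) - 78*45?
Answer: -7025/2 ≈ -3512.5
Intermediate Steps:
O(c) = 1 + 7/c (O(c) = (6 + 1)/c + 7*(⅐) = 7/c + 1 = 1 + 7/c)
O(-2) - 78*45 = (7 - 2)/(-2) - 78*45 = -½*5 - 3510 = -5/2 - 3510 = -7025/2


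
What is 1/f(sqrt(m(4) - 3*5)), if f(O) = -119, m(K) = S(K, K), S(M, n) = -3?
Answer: -1/119 ≈ -0.0084034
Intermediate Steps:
m(K) = -3
1/f(sqrt(m(4) - 3*5)) = 1/(-119) = -1/119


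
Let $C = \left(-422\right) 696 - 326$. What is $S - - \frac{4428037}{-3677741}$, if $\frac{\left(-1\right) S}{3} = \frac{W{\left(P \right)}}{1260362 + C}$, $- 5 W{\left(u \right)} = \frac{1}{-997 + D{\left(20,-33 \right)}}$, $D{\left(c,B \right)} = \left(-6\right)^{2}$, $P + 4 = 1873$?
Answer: $- \frac{6853401015968521}{5692146179524540} \approx -1.204$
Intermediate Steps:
$P = 1869$ ($P = -4 + 1873 = 1869$)
$D{\left(c,B \right)} = 36$
$C = -294038$ ($C = -293712 - 326 = -294038$)
$W{\left(u \right)} = \frac{1}{4805}$ ($W{\left(u \right)} = - \frac{1}{5 \left(-997 + 36\right)} = - \frac{1}{5 \left(-961\right)} = \left(- \frac{1}{5}\right) \left(- \frac{1}{961}\right) = \frac{1}{4805}$)
$S = - \frac{1}{1547728940}$ ($S = - 3 \frac{1}{4805 \left(1260362 - 294038\right)} = - 3 \frac{1}{4805 \cdot 966324} = - 3 \cdot \frac{1}{4805} \cdot \frac{1}{966324} = \left(-3\right) \frac{1}{4643186820} = - \frac{1}{1547728940} \approx -6.4611 \cdot 10^{-10}$)
$S - - \frac{4428037}{-3677741} = - \frac{1}{1547728940} - - \frac{4428037}{-3677741} = - \frac{1}{1547728940} - \left(-4428037\right) \left(- \frac{1}{3677741}\right) = - \frac{1}{1547728940} - \frac{4428037}{3677741} = - \frac{6853401015968521}{5692146179524540}$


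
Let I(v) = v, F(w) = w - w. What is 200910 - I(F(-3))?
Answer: 200910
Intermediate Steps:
F(w) = 0
200910 - I(F(-3)) = 200910 - 1*0 = 200910 + 0 = 200910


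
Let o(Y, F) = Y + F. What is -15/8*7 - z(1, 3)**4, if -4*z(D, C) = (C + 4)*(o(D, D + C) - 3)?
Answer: -2611/16 ≈ -163.19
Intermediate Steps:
o(Y, F) = F + Y
z(D, C) = -(4 + C)*(-3 + C + 2*D)/4 (z(D, C) = -(C + 4)*(((D + C) + D) - 3)/4 = -(4 + C)*(((C + D) + D) - 3)/4 = -(4 + C)*((C + 2*D) - 3)/4 = -(4 + C)*(-3 + C + 2*D)/4)
-15/8*7 - z(1, 3)**4 = -15/8*7 - (3 - 2*1 - 1/4*3 - 1/4*3*(3 + 2*1))**4 = -15/8*7 - (3 - 2 - 3/4 - 1/4*3*(3 + 2))**4 = -3*5/8*7 - (3 - 2 - 3/4 - 1/4*3*5)**4 = -15/8*7 - (3 - 2 - 3/4 - 15/4)**4 = -105/8 - (-7/2)**4 = -105/8 - 1*2401/16 = -105/8 - 2401/16 = -2611/16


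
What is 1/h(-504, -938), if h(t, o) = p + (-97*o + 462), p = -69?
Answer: 1/91379 ≈ 1.0943e-5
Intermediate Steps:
h(t, o) = 393 - 97*o (h(t, o) = -69 + (-97*o + 462) = -69 + (462 - 97*o) = 393 - 97*o)
1/h(-504, -938) = 1/(393 - 97*(-938)) = 1/(393 + 90986) = 1/91379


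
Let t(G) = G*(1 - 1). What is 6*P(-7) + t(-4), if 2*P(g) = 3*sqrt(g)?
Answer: 9*I*sqrt(7) ≈ 23.812*I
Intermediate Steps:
P(g) = 3*sqrt(g)/2 (P(g) = (3*sqrt(g))/2 = 3*sqrt(g)/2)
t(G) = 0 (t(G) = G*0 = 0)
6*P(-7) + t(-4) = 6*(3*sqrt(-7)/2) + 0 = 6*(3*(I*sqrt(7))/2) + 0 = 6*(3*I*sqrt(7)/2) + 0 = 9*I*sqrt(7) + 0 = 9*I*sqrt(7)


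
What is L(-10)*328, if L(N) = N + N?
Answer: -6560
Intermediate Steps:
L(N) = 2*N
L(-10)*328 = (2*(-10))*328 = -20*328 = -6560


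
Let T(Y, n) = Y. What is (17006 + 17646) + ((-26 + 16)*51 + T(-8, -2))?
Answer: 34134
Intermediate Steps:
(17006 + 17646) + ((-26 + 16)*51 + T(-8, -2)) = (17006 + 17646) + ((-26 + 16)*51 - 8) = 34652 + (-10*51 - 8) = 34652 + (-510 - 8) = 34652 - 518 = 34134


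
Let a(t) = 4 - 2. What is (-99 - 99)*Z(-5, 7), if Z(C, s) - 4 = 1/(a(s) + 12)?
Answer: -5643/7 ≈ -806.14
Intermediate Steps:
a(t) = 2
Z(C, s) = 57/14 (Z(C, s) = 4 + 1/(2 + 12) = 4 + 1/14 = 57/14)
(-99 - 99)*Z(-5, 7) = (-99 - 99)*(57/14) = -198*57/14 = -5643/7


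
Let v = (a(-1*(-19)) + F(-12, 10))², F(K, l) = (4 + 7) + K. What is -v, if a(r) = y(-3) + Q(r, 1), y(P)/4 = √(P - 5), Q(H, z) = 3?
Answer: 124 - 32*I*√2 ≈ 124.0 - 45.255*I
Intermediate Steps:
F(K, l) = 11 + K
y(P) = 4*√(-5 + P) (y(P) = 4*√(P - 5) = 4*√(-5 + P))
a(r) = 3 + 8*I*√2 (a(r) = 4*√(-5 - 3) + 3 = 4*√(-8) + 3 = 4*(2*I*√2) + 3 = 8*I*√2 + 3 = 3 + 8*I*√2)
v = (2 + 8*I*√2)² (v = ((3 + 8*I*√2) + (11 - 12))² = ((3 + 8*I*√2) - 1)² = (2 + 8*I*√2)² ≈ -124.0 + 45.255*I)
-v = -(-124 + 32*I*√2) = 124 - 32*I*√2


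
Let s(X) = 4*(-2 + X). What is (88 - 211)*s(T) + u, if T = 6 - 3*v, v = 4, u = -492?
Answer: 3444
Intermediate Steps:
T = -6 (T = 6 - 3*4 = 6 - 12 = -6)
s(X) = -8 + 4*X
(88 - 211)*s(T) + u = (88 - 211)*(-8 + 4*(-6)) - 492 = -123*(-8 - 24) - 492 = -123*(-32) - 492 = 3936 - 492 = 3444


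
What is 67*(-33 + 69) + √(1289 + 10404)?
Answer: 2412 + √11693 ≈ 2520.1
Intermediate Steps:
67*(-33 + 69) + √(1289 + 10404) = 67*36 + √11693 = 2412 + √11693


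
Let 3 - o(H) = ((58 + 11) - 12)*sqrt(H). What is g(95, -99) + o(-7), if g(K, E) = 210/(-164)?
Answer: 141/82 - 57*I*sqrt(7) ≈ 1.7195 - 150.81*I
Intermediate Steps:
o(H) = 3 - 57*sqrt(H) (o(H) = 3 - ((58 + 11) - 12)*sqrt(H) = 3 - (69 - 12)*sqrt(H) = 3 - 57*sqrt(H))
g(K, E) = -105/82 (g(K, E) = 210*(-1/164) = -105/82)
g(95, -99) + o(-7) = -105/82 + (3 - 57*I*sqrt(7)) = 141/82 - 57*I*sqrt(7)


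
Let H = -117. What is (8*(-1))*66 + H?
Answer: -645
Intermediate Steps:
(8*(-1))*66 + H = (8*(-1))*66 - 117 = -8*66 - 117 = -528 - 117 = -645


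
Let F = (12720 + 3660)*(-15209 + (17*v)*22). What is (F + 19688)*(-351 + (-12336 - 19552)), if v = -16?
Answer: 11190854938828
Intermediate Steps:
F = -347141340 (F = (12720 + 3660)*(-15209 + (17*(-16))*22) = 16380*(-15209 - 272*22) = 16380*(-15209 - 5984) = 16380*(-21193) = -347141340)
(F + 19688)*(-351 + (-12336 - 19552)) = (-347141340 + 19688)*(-351 + (-12336 - 19552)) = -347121652*(-351 - 31888) = -347121652*(-32239) = 11190854938828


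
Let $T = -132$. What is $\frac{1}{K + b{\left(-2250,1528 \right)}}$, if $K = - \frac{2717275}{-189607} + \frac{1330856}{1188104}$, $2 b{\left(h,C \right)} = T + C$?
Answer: $\frac{2559918581}{1826377088972} \approx 0.0014016$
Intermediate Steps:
$b{\left(h,C \right)} = -66 + \frac{C}{2}$ ($b{\left(h,C \right)} = \frac{-132 + C}{2} = -66 + \frac{C}{2}$)
$K = \frac{39553919434}{2559918581}$ ($K = \left(-2717275\right) \left(- \frac{1}{189607}\right) + 1330856 \cdot \frac{1}{1188104} = \frac{247025}{17237} + \frac{166357}{148513} = \frac{39553919434}{2559918581} \approx 15.451$)
$\frac{1}{K + b{\left(-2250,1528 \right)}} = \frac{1}{\frac{39553919434}{2559918581} + \left(-66 + \frac{1}{2} \cdot 1528\right)} = \frac{1}{\frac{39553919434}{2559918581} + \left(-66 + 764\right)} = \frac{1}{\frac{39553919434}{2559918581} + 698} = \frac{1}{\frac{1826377088972}{2559918581}} = \frac{2559918581}{1826377088972}$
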